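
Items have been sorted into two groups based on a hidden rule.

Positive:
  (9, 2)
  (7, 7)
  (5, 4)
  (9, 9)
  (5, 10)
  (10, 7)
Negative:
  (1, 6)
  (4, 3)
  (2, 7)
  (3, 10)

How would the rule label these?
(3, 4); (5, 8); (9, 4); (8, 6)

The classifier is using: first ≥ 5.
(3, 4): first 3 — does not fit, so Negative. (5, 8): first 5 — meets the rule, so Positive. (9, 4): first 9 — meets the rule, so Positive. (8, 6): first 8 — meets the rule, so Positive.

Negative, Positive, Positive, Positive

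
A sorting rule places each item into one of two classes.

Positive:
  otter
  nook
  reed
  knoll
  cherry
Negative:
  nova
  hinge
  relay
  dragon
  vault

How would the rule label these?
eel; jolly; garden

Positive, Positive, Negative

The common property of the 'Positive' items is: has a double letter. No 'Negative' item has it.
Positive: eel, since 'ee' doubled.
Positive: jolly, since 'll' doubled.
Negative: garden, since no doubled letter.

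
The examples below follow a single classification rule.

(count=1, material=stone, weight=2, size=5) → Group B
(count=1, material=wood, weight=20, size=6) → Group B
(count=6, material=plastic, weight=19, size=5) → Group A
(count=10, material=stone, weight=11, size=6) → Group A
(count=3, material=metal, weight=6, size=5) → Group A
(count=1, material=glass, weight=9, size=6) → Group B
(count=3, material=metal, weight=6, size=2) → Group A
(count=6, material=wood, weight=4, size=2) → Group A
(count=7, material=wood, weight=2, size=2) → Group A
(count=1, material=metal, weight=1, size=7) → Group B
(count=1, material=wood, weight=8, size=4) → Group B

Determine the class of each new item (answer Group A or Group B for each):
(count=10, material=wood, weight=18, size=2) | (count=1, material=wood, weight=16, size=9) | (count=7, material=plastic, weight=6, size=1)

Group A, Group B, Group A

The simplest hypothesis consistent with all the labels is: count ≥ 3.
(count=10, material=wood, weight=18, size=2): count = 10 — satisfies this, so Group A. (count=1, material=wood, weight=16, size=9): count = 1 — does not satisfy this, so Group B. (count=7, material=plastic, weight=6, size=1): count = 7 — satisfies this, so Group A.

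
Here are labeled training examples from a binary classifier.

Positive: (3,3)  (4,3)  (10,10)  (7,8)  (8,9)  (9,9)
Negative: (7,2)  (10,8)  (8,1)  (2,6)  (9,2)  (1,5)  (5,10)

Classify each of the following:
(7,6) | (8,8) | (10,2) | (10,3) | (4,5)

A rule that fits every label: |first − second| ≤ 1 — true of each 'Positive' example, false of each 'Negative' one.
(7,6): |7−6| = 1, meets the rule → Positive. (8,8): |8−8| = 0, meets the rule → Positive. (10,2): |10−2| = 8, does not fit → Negative. (10,3): |10−3| = 7, does not fit → Negative. (4,5): |4−5| = 1, meets the rule → Positive.

Positive, Positive, Negative, Negative, Positive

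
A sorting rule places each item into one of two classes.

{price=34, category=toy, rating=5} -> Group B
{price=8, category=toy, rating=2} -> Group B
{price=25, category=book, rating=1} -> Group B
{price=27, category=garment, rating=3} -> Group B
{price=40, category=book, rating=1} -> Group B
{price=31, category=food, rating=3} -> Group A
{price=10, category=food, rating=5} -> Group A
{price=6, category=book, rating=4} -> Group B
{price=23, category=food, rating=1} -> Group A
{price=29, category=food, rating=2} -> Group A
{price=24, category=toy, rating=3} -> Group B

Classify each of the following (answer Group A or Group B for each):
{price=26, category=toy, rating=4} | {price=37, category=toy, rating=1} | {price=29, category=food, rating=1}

Group B, Group B, Group A

The pattern is that an item is 'Group A' exactly when: category is food.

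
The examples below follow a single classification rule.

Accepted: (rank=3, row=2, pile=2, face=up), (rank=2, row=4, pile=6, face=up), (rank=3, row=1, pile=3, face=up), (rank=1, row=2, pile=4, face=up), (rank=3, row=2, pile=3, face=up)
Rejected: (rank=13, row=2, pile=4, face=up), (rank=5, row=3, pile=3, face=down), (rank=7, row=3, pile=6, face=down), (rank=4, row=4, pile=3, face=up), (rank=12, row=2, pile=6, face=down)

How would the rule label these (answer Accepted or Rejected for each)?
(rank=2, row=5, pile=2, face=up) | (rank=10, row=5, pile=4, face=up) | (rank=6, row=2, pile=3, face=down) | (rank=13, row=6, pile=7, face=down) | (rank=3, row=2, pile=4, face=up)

Accepted, Rejected, Rejected, Rejected, Accepted

One predicate separates the groups cleanly: rank ≤ 3.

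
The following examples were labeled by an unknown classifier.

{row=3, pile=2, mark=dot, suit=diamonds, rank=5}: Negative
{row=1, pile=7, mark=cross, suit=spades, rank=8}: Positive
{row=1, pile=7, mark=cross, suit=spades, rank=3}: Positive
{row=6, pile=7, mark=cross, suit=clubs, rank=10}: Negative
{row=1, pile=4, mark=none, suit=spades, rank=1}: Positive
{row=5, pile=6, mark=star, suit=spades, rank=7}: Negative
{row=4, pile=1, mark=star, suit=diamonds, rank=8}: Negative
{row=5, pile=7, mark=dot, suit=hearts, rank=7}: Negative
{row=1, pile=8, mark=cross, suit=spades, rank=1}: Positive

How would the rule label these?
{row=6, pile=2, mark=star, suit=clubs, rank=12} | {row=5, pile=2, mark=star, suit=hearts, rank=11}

Negative, Negative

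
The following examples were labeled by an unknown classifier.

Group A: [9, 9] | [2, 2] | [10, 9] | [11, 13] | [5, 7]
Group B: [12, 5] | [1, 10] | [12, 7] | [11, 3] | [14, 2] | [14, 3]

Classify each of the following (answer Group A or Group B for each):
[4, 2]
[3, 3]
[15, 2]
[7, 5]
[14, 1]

Group A, Group A, Group B, Group A, Group B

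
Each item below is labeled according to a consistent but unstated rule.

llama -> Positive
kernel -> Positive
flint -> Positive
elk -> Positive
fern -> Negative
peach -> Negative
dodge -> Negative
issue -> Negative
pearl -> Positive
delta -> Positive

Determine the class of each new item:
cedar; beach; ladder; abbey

Negative, Negative, Positive, Negative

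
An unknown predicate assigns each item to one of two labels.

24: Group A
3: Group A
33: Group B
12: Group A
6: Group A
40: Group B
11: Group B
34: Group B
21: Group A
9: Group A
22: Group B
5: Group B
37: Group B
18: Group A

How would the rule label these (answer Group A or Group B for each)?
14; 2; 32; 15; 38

One predicate separates the groups cleanly: multiple of 3 AND at most 24.
14 — 14 = 3·4 + 2, 14 ≤ 24, hence Group B.
2 — 2 = 3·0 + 2, 2 ≤ 24, hence Group B.
32 — 32 = 3·10 + 2, 32 > 24, hence Group B.
15 — 15 = 3·5, 15 ≤ 24, hence Group A.
38 — 38 = 3·12 + 2, 38 > 24, hence Group B.

Group B, Group B, Group B, Group A, Group B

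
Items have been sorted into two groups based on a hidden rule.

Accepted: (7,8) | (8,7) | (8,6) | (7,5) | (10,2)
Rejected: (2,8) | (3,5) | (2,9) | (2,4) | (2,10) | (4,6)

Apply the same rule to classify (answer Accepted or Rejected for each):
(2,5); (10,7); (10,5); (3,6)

The rule appears to be: first ≥ 5.

Rejected, Accepted, Accepted, Rejected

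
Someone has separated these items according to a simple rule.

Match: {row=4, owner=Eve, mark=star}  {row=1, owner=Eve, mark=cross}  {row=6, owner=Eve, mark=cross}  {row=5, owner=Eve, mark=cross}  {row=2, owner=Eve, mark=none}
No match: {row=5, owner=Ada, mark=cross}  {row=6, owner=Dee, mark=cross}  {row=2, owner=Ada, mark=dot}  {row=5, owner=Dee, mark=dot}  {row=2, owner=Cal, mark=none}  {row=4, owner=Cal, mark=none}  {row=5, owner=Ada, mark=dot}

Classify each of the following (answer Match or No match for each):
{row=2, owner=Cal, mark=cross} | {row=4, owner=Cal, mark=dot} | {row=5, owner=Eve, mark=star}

The common property of the 'Match' items is: owner is Eve. No 'No match' item has it.
{row=2, owner=Cal, mark=cross}: owner is Cal, doesn't match → No match.
{row=4, owner=Cal, mark=dot}: owner is Cal, doesn't match → No match.
{row=5, owner=Eve, mark=star}: owner is Eve, matches → Match.

No match, No match, Match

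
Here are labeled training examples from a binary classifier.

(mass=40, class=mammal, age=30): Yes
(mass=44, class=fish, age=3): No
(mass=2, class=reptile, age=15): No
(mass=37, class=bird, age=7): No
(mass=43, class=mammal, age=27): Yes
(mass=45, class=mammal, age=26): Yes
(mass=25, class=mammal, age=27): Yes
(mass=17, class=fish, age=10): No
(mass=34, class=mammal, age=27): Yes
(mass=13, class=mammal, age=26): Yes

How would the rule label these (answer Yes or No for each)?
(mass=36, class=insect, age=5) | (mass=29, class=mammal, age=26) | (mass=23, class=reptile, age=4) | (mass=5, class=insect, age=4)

No, Yes, No, No

The simplest hypothesis consistent with all the labels is: class is mammal.
(mass=36, class=insect, age=5) — class is insect, hence No. (mass=29, class=mammal, age=26) — class is mammal, hence Yes. (mass=23, class=reptile, age=4) — class is reptile, hence No. (mass=5, class=insect, age=4) — class is insect, hence No.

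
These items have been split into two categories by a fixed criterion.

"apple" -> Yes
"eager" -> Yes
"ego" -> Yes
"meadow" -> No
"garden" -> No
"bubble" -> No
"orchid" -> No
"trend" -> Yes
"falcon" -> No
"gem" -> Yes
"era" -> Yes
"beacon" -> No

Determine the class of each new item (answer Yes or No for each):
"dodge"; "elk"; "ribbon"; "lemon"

Yes, Yes, No, Yes

Every 'Yes' example satisfies: odd length. None of the 'No' examples do.
"dodge" → length 5 → Yes.
"elk" → length 3 → Yes.
"ribbon" → length 6 → No.
"lemon" → length 5 → Yes.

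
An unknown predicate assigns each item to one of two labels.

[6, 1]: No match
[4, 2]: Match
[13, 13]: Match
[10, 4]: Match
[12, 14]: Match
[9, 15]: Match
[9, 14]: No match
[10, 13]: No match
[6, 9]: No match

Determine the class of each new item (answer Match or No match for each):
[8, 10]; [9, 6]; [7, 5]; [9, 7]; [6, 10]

'Match' ⟺ sum is even.
[8, 10]: 8+10 = 18 — fits, so Match. [9, 6]: 9+6 = 15 — fails the rule, so No match. [7, 5]: 7+5 = 12 — fits, so Match. [9, 7]: 9+7 = 16 — fits, so Match. [6, 10]: 6+10 = 16 — fits, so Match.

Match, No match, Match, Match, Match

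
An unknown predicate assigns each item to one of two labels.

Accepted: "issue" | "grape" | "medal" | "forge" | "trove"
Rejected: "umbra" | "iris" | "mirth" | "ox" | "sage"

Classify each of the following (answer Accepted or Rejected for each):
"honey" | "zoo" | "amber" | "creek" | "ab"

Every 'Accepted' example satisfies: odd length AND contains 'e'. None of the 'Rejected' examples do.
"honey" — length 5, has 'e', hence Accepted. "zoo" — length 3, no 'e', hence Rejected. "amber" — length 5, has 'e', hence Accepted. "creek" — length 5, has 'e', hence Accepted. "ab" — length 2, no 'e', hence Rejected.

Accepted, Rejected, Accepted, Accepted, Rejected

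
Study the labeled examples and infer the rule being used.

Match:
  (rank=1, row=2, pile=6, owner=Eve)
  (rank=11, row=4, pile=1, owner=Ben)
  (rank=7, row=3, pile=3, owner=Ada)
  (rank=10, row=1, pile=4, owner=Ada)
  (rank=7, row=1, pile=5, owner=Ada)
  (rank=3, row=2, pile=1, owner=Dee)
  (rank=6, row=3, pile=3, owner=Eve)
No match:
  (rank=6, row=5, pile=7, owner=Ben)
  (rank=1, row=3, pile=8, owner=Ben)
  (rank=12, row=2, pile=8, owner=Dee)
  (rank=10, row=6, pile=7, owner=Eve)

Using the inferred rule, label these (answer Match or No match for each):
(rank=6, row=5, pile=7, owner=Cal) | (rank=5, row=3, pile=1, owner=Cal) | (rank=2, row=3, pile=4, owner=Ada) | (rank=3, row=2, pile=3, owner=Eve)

No match, Match, Match, Match

The simplest hypothesis consistent with all the labels is: pile ≤ 6.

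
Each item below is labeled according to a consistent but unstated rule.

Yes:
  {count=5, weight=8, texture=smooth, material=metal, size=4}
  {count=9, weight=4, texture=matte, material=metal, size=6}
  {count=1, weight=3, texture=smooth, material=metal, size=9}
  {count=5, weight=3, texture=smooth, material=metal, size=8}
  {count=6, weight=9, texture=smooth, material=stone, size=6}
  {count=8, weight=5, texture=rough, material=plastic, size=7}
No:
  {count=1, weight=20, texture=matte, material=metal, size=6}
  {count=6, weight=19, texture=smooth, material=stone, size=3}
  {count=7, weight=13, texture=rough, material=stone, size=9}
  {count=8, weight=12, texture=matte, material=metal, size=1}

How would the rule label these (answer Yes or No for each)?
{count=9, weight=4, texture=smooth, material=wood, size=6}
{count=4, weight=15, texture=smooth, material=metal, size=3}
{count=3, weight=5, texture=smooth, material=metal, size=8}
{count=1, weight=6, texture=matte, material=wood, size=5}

Yes, No, Yes, Yes

A rule that fits every label: weight ≤ 9 — true of each 'Yes' example, false of each 'No' one.
Yes: {count=9, weight=4, texture=smooth, material=wood, size=6}, since weight = 4. No: {count=4, weight=15, texture=smooth, material=metal, size=3}, since weight = 15. Yes: {count=3, weight=5, texture=smooth, material=metal, size=8}, since weight = 5. Yes: {count=1, weight=6, texture=matte, material=wood, size=5}, since weight = 6.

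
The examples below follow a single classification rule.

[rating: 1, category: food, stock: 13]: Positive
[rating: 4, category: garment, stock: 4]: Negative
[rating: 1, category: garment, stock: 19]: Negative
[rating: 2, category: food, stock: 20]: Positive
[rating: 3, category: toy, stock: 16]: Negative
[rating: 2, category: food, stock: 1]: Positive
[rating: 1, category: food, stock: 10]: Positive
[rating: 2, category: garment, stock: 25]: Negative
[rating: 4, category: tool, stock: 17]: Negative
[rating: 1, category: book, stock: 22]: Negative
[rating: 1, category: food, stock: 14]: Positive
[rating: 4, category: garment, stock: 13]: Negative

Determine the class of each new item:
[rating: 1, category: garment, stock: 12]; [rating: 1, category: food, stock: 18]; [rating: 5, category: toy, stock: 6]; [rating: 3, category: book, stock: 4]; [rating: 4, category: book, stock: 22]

Negative, Positive, Negative, Negative, Negative

'Positive' ⟺ category is food.
Negative: [rating: 1, category: garment, stock: 12], since category is garment.
Positive: [rating: 1, category: food, stock: 18], since category is food.
Negative: [rating: 5, category: toy, stock: 6], since category is toy.
Negative: [rating: 3, category: book, stock: 4], since category is book.
Negative: [rating: 4, category: book, stock: 22], since category is book.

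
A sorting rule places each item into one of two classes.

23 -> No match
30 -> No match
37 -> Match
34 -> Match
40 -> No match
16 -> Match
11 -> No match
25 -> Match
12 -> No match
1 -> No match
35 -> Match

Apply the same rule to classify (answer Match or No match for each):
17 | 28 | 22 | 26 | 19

The distinguishing property — digit sum ≥ 6 — holds for all the 'Match' cases and none of the 'No match' cases.
17: digit sum 1+7 = 8 — checks out, so Match.
28: digit sum 2+8 = 10 — checks out, so Match.
22: digit sum 2+2 = 4 — fails this test, so No match.
26: digit sum 2+6 = 8 — checks out, so Match.
19: digit sum 1+9 = 10 — checks out, so Match.

Match, Match, No match, Match, Match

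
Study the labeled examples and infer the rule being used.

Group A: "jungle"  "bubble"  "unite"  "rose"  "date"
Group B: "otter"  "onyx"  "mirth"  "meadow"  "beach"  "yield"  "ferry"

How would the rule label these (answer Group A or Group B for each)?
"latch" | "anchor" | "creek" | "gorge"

Group B, Group B, Group B, Group A

One predicate separates the groups cleanly: ends with 'e'.
"latch": Group B (ends with 'h').
"anchor": Group B (ends with 'r').
"creek": Group B (ends with 'k').
"gorge": Group A (ends with 'e').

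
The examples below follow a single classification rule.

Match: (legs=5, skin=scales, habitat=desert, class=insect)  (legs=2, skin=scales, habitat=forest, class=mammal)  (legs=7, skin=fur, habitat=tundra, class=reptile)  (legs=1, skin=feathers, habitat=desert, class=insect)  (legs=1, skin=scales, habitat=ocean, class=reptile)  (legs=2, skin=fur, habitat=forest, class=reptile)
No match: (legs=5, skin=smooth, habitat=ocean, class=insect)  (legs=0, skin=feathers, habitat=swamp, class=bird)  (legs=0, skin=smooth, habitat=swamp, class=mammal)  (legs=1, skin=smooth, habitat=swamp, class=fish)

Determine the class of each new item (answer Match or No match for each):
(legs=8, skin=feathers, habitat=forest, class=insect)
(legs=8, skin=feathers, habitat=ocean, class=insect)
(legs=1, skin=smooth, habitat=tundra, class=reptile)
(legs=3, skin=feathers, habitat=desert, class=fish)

The classifier is using: skin is not smooth AND legs ≥ 1.

Match, Match, No match, Match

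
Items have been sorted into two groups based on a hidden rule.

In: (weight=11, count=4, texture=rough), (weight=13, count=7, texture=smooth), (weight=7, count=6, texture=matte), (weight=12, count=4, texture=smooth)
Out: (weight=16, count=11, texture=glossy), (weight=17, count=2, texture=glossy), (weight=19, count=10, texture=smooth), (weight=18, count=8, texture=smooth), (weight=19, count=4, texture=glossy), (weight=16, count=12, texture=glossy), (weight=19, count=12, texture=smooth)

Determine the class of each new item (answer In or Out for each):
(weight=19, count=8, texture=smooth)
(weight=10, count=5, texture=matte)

The classifier is using: weight ≤ 13.
(weight=19, count=8, texture=smooth): weight = 19, fails this test → Out.
(weight=10, count=5, texture=matte): weight = 10, meets the rule → In.

Out, In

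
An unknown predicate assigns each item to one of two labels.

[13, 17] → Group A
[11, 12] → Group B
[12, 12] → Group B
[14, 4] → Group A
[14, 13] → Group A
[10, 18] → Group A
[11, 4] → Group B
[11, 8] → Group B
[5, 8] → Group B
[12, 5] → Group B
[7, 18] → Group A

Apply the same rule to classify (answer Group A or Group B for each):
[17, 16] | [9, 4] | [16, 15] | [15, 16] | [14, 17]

Group A, Group B, Group A, Group A, Group A

Rule: max ≥ 13. This holds for each 'Group A' example and fails for each 'Group B' one.
[17, 16] → max 17 → Group A.
[9, 4] → max 9 → Group B.
[16, 15] → max 16 → Group A.
[15, 16] → max 16 → Group A.
[14, 17] → max 17 → Group A.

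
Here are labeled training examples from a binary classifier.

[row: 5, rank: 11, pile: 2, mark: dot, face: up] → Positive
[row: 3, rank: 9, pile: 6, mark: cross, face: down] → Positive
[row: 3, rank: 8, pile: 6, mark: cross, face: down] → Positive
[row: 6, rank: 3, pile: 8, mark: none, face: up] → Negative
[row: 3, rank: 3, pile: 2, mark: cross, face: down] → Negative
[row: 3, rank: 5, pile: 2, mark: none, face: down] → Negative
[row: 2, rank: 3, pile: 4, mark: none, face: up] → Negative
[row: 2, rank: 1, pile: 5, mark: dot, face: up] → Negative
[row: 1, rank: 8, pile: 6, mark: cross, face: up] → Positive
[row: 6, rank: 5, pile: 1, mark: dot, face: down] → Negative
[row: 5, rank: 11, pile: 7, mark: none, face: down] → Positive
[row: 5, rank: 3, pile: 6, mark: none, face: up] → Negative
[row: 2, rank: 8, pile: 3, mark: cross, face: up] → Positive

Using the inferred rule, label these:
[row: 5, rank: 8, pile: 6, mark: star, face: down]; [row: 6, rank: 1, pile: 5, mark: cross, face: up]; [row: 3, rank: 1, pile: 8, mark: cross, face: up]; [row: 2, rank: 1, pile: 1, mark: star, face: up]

'Positive' ⟺ rank ≥ 8.

Positive, Negative, Negative, Negative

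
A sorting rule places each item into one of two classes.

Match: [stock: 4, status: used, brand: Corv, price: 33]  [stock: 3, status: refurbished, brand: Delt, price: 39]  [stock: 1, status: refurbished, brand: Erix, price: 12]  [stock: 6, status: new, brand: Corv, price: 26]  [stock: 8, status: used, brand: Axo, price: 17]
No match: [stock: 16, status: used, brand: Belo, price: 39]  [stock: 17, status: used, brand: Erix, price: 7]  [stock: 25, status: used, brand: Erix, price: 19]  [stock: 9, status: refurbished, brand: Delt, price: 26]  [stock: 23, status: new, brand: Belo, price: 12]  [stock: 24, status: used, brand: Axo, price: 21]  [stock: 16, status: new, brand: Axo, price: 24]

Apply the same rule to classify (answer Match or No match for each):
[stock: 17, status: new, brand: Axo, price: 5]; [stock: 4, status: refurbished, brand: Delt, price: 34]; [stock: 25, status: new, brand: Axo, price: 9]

No match, Match, No match

The rule appears to be: stock ≤ 8.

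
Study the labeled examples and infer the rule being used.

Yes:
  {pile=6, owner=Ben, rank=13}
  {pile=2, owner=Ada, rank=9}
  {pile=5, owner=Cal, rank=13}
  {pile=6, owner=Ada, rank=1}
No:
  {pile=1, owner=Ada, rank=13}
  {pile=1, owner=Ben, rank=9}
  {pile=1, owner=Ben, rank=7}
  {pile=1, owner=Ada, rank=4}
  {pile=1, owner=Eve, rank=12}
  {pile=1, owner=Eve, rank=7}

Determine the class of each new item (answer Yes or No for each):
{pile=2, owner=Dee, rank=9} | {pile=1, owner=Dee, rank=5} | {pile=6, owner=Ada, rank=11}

The classifier is using: pile ≥ 2.
{pile=2, owner=Dee, rank=9}: pile = 2, qualifies → Yes. {pile=1, owner=Dee, rank=5}: pile = 1, does not pass → No. {pile=6, owner=Ada, rank=11}: pile = 6, qualifies → Yes.

Yes, No, Yes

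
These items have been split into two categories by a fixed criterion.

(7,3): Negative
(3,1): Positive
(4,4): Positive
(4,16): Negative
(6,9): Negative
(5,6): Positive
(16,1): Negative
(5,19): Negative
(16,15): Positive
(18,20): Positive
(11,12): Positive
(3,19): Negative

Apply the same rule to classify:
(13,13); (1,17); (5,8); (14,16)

Positive, Negative, Negative, Positive

The distinguishing property — |first − second| ≤ 2 — holds for all the 'Positive' cases and none of the 'Negative' cases.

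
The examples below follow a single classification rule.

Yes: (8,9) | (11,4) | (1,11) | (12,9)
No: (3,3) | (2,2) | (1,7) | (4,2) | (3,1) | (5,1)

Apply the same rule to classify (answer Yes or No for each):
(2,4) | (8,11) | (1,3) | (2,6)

The simplest hypothesis consistent with all the labels is: sum ≥ 12.

No, Yes, No, No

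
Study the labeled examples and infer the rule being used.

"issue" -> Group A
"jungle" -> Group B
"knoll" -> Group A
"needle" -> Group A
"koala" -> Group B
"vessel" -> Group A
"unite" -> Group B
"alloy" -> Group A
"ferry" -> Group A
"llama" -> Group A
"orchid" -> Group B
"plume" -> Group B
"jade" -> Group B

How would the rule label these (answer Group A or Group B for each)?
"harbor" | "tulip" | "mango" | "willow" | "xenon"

Group B, Group B, Group B, Group A, Group B

All 'Group A' examples share one property — has a double letter — and every 'Group B' example lacks it.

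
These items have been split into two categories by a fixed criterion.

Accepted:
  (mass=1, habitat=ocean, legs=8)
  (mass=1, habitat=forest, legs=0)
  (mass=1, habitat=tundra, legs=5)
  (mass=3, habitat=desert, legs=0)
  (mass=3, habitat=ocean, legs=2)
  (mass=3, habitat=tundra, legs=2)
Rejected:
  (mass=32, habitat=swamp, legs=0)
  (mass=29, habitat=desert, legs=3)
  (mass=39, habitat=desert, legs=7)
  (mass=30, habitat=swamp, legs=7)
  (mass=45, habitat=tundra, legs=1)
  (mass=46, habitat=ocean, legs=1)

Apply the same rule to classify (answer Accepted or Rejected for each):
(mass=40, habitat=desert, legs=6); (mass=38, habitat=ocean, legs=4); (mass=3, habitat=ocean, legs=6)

Rejected, Rejected, Accepted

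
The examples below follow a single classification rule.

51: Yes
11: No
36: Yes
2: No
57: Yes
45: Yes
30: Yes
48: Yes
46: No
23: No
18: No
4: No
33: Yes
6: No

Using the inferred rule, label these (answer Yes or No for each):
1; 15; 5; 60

No, No, No, Yes

The classifier is using: multiple of 3 AND at least 23.
1: 1 = 3·0 + 1, 1 < 23, fails the rule → No.
15: 15 = 3·5, 15 < 23, fails the rule → No.
5: 5 = 3·1 + 2, 5 < 23, fails the rule → No.
60: 60 = 3·20, 60 ≥ 23, has this property → Yes.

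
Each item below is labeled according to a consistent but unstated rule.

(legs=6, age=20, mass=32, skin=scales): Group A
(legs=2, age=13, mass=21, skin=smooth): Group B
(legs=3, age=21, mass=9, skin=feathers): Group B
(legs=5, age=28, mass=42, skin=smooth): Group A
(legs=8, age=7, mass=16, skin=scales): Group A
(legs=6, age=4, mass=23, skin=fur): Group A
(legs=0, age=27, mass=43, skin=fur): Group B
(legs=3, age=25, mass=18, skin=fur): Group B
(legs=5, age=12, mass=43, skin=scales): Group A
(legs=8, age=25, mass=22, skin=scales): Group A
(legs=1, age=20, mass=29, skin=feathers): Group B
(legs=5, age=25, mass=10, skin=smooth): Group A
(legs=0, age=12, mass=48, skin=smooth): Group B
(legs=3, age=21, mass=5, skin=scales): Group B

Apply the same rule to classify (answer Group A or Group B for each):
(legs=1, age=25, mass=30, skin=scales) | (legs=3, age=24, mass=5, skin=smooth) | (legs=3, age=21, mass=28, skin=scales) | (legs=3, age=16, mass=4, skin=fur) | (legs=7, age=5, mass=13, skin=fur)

The rule appears to be: legs ≥ 5.
(legs=1, age=25, mass=30, skin=scales) → legs = 1 → Group B.
(legs=3, age=24, mass=5, skin=smooth) → legs = 3 → Group B.
(legs=3, age=21, mass=28, skin=scales) → legs = 3 → Group B.
(legs=3, age=16, mass=4, skin=fur) → legs = 3 → Group B.
(legs=7, age=5, mass=13, skin=fur) → legs = 7 → Group A.

Group B, Group B, Group B, Group B, Group A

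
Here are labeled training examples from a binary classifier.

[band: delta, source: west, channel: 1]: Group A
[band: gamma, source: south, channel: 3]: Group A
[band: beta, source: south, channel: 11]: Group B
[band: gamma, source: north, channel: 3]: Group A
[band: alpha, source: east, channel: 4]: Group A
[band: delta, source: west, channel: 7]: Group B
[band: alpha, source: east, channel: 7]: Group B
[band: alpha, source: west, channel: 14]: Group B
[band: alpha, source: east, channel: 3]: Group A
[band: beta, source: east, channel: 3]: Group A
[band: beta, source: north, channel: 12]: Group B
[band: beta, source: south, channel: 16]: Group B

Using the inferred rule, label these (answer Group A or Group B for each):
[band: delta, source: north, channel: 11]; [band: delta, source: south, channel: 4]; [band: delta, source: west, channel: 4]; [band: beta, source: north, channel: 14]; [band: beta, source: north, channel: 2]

The simplest hypothesis consistent with all the labels is: channel ≤ 4.
[band: delta, source: north, channel: 11]: Group B (channel = 11). [band: delta, source: south, channel: 4]: Group A (channel = 4). [band: delta, source: west, channel: 4]: Group A (channel = 4). [band: beta, source: north, channel: 14]: Group B (channel = 14). [band: beta, source: north, channel: 2]: Group A (channel = 2).

Group B, Group A, Group A, Group B, Group A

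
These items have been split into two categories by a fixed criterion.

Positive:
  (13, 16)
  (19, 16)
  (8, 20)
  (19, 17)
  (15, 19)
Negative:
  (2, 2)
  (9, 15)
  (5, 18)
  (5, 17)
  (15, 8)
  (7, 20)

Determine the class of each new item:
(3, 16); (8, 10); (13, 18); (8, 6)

Negative, Negative, Positive, Negative

A rule that fits every label: sum ≥ 28 — true of each 'Positive' example, false of each 'Negative' one.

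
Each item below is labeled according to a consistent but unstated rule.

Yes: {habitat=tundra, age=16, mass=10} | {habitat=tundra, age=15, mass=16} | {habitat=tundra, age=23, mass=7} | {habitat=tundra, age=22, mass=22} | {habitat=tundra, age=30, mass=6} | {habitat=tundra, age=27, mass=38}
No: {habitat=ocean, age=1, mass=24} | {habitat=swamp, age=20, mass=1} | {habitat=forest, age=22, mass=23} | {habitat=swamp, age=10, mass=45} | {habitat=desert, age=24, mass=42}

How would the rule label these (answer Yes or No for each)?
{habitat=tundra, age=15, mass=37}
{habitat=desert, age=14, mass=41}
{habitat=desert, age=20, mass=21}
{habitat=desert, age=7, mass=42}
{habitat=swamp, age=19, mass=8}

Yes, No, No, No, No

The classifier is using: habitat is tundra.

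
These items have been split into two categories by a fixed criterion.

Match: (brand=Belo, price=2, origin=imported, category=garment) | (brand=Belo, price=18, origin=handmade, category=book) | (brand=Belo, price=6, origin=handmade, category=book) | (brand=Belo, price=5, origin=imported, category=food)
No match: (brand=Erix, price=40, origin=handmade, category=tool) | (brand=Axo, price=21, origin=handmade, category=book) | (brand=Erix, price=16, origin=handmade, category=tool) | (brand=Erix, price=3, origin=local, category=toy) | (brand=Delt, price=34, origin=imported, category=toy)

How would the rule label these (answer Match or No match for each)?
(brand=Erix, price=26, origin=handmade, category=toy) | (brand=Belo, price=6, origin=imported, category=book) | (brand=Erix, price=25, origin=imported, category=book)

No match, Match, No match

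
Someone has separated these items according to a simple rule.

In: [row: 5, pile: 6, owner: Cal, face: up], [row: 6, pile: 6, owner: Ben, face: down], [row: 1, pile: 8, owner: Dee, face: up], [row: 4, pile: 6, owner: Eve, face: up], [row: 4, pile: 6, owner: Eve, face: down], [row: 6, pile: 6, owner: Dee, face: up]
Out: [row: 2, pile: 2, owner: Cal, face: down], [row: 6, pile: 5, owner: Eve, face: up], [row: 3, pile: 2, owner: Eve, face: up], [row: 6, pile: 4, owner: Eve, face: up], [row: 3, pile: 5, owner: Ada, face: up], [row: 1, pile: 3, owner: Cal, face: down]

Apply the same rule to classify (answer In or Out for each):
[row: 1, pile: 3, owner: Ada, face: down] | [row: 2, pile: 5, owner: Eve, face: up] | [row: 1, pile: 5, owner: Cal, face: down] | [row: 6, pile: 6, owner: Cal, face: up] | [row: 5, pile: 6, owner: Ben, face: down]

Out, Out, Out, In, In

Rule: pile ≥ 6. This holds for each 'In' example and fails for each 'Out' one.
[row: 1, pile: 3, owner: Ada, face: down] — pile = 3, hence Out.
[row: 2, pile: 5, owner: Eve, face: up] — pile = 5, hence Out.
[row: 1, pile: 5, owner: Cal, face: down] — pile = 5, hence Out.
[row: 6, pile: 6, owner: Cal, face: up] — pile = 6, hence In.
[row: 5, pile: 6, owner: Ben, face: down] — pile = 6, hence In.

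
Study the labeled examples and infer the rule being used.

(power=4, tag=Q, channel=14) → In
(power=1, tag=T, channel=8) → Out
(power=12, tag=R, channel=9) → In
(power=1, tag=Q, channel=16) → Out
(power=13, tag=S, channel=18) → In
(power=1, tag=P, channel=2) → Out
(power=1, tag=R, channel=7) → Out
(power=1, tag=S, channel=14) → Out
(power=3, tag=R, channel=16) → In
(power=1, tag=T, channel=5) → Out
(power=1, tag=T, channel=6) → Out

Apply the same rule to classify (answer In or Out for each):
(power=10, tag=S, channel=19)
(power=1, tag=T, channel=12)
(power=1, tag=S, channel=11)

In, Out, Out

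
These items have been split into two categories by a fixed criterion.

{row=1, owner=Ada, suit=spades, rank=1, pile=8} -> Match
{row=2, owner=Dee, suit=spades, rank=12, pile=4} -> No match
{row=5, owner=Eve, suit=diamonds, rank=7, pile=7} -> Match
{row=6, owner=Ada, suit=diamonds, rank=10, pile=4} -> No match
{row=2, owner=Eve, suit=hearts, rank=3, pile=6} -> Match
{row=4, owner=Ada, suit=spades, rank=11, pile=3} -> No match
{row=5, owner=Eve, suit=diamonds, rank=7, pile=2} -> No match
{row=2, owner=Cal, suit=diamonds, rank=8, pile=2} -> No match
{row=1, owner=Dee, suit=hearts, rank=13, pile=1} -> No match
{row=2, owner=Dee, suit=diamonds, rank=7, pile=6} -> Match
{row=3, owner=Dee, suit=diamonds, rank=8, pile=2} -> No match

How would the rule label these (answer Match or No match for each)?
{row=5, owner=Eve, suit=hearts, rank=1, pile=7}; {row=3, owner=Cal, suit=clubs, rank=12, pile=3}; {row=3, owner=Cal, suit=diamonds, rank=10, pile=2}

Match, No match, No match

A rule that fits every label: pile ≥ 6 — true of each 'Match' example, false of each 'No match' one.
{row=5, owner=Eve, suit=hearts, rank=1, pile=7} — pile = 7, hence Match.
{row=3, owner=Cal, suit=clubs, rank=12, pile=3} — pile = 3, hence No match.
{row=3, owner=Cal, suit=diamonds, rank=10, pile=2} — pile = 2, hence No match.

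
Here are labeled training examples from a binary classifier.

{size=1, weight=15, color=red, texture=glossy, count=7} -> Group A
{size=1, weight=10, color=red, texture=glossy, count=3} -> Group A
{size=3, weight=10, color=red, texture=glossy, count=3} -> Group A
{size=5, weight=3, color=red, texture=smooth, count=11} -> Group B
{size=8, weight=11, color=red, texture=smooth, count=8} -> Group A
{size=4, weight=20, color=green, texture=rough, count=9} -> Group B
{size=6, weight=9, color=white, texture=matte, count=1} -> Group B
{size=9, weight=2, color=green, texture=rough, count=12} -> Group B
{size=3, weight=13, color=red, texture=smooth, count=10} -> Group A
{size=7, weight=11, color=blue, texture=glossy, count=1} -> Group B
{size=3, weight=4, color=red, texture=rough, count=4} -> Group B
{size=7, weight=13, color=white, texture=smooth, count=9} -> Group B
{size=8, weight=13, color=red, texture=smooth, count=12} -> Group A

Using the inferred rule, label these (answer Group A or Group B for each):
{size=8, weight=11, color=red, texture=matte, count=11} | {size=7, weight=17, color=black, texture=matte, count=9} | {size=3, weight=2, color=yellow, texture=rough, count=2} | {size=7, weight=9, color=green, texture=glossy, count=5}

Group A, Group B, Group B, Group B

All 'Group A' examples share one property — color is red AND weight ≥ 9 — and every 'Group B' example lacks it.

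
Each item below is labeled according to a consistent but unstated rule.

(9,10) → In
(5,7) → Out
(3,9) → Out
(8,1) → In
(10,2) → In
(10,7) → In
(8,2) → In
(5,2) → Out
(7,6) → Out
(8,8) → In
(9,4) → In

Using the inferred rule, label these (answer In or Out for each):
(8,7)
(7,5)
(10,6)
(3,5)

The simplest hypothesis consistent with all the labels is: first ≥ 8.
(8,7) — first 8, hence In. (7,5) — first 7, hence Out. (10,6) — first 10, hence In. (3,5) — first 3, hence Out.

In, Out, In, Out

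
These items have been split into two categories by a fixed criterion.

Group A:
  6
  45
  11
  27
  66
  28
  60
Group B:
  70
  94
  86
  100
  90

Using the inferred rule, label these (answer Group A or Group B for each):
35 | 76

Group A, Group B

The rule appears to be: at most 66.
35: 35 ≤ 66, matches → Group A. 76: 76 > 66, does not pass → Group B.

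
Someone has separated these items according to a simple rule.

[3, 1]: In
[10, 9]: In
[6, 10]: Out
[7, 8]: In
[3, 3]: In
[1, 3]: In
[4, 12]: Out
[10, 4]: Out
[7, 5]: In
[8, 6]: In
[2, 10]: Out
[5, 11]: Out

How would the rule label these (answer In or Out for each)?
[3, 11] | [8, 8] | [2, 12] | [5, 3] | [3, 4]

'In' ⟺ |first − second| ≤ 2.
Out: [3, 11], since |3−11| = 8. In: [8, 8], since |8−8| = 0. Out: [2, 12], since |2−12| = 10. In: [5, 3], since |5−3| = 2. In: [3, 4], since |3−4| = 1.

Out, In, Out, In, In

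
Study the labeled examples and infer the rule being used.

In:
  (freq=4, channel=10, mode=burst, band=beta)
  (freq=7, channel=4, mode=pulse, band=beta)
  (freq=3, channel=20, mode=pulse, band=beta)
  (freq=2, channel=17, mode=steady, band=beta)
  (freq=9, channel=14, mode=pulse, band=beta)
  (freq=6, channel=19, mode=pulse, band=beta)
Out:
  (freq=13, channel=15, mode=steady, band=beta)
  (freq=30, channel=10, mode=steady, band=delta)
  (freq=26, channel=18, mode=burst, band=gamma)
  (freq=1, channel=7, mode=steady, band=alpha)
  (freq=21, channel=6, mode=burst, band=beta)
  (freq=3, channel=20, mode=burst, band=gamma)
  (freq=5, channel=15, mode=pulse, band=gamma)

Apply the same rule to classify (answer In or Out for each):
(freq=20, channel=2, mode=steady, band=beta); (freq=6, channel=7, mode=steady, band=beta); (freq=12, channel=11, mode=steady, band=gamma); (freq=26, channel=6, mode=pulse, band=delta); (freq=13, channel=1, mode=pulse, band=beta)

Out, In, Out, Out, Out

A rule that fits every label: band is beta AND freq ≤ 9 — true of each 'In' example, false of each 'Out' one.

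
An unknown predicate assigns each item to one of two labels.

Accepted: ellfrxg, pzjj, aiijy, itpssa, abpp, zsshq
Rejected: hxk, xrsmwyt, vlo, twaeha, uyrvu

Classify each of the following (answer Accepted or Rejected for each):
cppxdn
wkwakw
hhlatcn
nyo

Accepted, Rejected, Accepted, Rejected

Comparing the two groups points to one rule — has a double letter.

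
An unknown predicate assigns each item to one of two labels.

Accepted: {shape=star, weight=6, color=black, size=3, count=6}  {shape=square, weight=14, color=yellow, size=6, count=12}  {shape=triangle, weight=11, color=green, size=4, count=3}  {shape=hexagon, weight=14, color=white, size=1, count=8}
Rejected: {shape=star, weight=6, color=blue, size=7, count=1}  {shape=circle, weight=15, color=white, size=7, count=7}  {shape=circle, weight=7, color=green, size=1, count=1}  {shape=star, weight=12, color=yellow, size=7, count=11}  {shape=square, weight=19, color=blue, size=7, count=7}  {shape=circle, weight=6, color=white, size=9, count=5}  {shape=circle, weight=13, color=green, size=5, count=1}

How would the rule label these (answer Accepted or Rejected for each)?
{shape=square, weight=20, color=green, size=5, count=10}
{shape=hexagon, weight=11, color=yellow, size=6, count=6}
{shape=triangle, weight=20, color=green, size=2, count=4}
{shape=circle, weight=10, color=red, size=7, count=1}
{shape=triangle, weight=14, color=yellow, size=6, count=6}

Accepted, Accepted, Accepted, Rejected, Accepted

The distinguishing property — count ≥ 3 AND size ≤ 6 — holds for all the 'Accepted' cases and none of the 'Rejected' cases.
{shape=square, weight=20, color=green, size=5, count=10}: Accepted (count = 10, size = 5). {shape=hexagon, weight=11, color=yellow, size=6, count=6}: Accepted (count = 6, size = 6). {shape=triangle, weight=20, color=green, size=2, count=4}: Accepted (count = 4, size = 2). {shape=circle, weight=10, color=red, size=7, count=1}: Rejected (count = 1, size = 7). {shape=triangle, weight=14, color=yellow, size=6, count=6}: Accepted (count = 6, size = 6).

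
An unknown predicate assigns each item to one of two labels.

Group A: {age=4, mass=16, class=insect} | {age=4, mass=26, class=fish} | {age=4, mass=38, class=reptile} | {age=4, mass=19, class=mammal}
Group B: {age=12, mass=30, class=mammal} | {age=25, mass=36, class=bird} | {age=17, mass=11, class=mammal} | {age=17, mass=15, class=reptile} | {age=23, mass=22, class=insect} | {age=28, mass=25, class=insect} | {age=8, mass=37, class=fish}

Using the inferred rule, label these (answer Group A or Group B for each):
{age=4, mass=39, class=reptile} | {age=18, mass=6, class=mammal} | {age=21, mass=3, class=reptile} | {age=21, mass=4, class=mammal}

The pattern is that an item is 'Group A' exactly when: age = 4.
{age=4, mass=39, class=reptile} → age = 4 → Group A.
{age=18, mass=6, class=mammal} → age = 18 → Group B.
{age=21, mass=3, class=reptile} → age = 21 → Group B.
{age=21, mass=4, class=mammal} → age = 21 → Group B.

Group A, Group B, Group B, Group B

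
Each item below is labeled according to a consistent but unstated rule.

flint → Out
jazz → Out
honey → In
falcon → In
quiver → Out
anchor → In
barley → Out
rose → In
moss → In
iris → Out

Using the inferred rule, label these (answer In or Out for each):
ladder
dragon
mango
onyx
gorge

Rule: contains 'o'. This holds for each 'In' example and fails for each 'Out' one.

Out, In, In, In, In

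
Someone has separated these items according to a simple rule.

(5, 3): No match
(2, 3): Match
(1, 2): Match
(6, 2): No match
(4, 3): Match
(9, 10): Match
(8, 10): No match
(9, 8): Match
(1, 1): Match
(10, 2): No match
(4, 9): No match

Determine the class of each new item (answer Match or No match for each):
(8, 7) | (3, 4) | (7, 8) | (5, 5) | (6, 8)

Match, Match, Match, Match, No match

Every 'Match' example satisfies: |first − second| ≤ 1. None of the 'No match' examples do.
(8, 7) → |8−7| = 1 → Match. (3, 4) → |3−4| = 1 → Match. (7, 8) → |7−8| = 1 → Match. (5, 5) → |5−5| = 0 → Match. (6, 8) → |6−8| = 2 → No match.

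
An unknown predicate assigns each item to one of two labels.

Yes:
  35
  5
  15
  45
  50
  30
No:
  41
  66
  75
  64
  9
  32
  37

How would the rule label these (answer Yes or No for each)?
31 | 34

'Yes' ⟺ multiple of 5 AND at most 50.
No: 31, since 31 = 5·6 + 1, 31 ≤ 50. No: 34, since 34 = 5·6 + 4, 34 ≤ 50.

No, No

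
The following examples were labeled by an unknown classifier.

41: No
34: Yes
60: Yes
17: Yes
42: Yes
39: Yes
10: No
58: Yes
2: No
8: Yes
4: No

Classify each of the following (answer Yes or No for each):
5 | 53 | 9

No, Yes, Yes

Every 'Yes' example satisfies: digit sum ≥ 6. None of the 'No' examples do.
5: digit sum 5, fails this test → No. 53: digit sum 5+3 = 8, qualifies → Yes. 9: digit sum 9, qualifies → Yes.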